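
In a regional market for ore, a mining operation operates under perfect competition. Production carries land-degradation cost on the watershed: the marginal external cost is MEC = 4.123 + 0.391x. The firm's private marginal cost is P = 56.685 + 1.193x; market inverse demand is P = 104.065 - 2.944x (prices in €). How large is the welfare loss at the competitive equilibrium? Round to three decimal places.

Market equilibrium (private): 56.685 + 1.193x = 104.065 - 2.944x → x_m = 11.4527.
Social marginal cost = private MC + MEC = 60.808 + 1.584x.
Set SMC = demand: 60.808 + 1.584x = 104.065 - 2.944x → x* = 9.5532.
Between x* and x_m the wedge SMC − demand runs linearly from 0 to MEC(x_m), so the loss is a triangle.
DWL = ½ × 1.8995 × 8.6010 = 8.1688.

DWL = €8.169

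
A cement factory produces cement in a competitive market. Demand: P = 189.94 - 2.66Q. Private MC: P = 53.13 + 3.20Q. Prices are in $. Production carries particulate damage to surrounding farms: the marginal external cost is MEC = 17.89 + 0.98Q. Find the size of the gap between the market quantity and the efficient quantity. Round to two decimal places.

Market equilibrium (private): 53.13 + 3.20Q = 189.94 - 2.66Q → Q_m = 23.3464.
Social marginal cost = private MC + MEC = 71.02 + 4.18Q.
Set SMC = demand: 71.02 + 4.18Q = 189.94 - 2.66Q → Q* = 17.3860.
Gap = |23.3464 − 17.3860| = 5.9604.

5.96 units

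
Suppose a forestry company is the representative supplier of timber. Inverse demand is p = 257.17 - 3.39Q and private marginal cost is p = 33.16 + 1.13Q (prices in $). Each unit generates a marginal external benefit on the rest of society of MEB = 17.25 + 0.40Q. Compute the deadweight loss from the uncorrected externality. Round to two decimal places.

Market equilibrium (private): 33.16 + 1.13Q = 257.17 - 3.39Q → Q_m = 49.5597.
Social marginal cost = private MC − MEB = 15.91 + 0.73Q.
Set SMC = demand: 15.91 + 0.73Q = 257.17 - 3.39Q → Q* = 58.5583.
Between Q* and Q_m the wedge demand − SMC runs linearly from 0 to MEB(Q_m), so the loss is a triangle.
DWL = ½ × 8.9986 × 37.0739 = 166.8066.

DWL = $166.81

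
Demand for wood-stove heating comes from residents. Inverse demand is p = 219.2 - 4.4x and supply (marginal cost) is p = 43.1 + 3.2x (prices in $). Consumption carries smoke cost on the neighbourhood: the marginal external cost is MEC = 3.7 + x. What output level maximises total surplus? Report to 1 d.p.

Social marginal benefit = demand − MEC = 215.5 - 5.4x.
Set SMB = MC: 215.5 - 5.4x = 43.1 + 3.2x → x* = 20.0465.

x* = 20.0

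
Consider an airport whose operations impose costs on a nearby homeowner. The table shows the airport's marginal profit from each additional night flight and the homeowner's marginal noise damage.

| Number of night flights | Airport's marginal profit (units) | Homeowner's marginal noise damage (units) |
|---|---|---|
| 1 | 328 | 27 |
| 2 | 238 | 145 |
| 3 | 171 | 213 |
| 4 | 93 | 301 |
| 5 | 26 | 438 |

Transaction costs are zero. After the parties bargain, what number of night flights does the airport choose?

2

Bargaining reaches the level where marginal profit last exceeds marginal noise damage.
That holds through level 2 (238 ≥ 145) but not at 3 (171 < 213).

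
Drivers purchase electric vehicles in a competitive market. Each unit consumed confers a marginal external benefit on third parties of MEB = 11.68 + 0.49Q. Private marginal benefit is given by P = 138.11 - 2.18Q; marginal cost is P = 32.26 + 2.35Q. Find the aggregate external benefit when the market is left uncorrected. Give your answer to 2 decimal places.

Market equilibrium (private): 32.26 + 2.35Q = 138.11 - 2.18Q → Q_m = 23.3664.
Total external benefit = ∫₀^{Q_m} (11.68 + 0.49Q) dQ = 11.68×23.3664 + ½×0.49×23.3664² = 406.6868.

406.69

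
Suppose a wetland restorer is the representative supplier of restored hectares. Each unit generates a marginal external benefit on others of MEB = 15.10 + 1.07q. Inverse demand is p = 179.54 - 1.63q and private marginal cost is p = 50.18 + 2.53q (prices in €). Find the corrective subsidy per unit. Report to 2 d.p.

subsidy = €65.12 per unit

Social marginal cost = private MC − MEB = 35.08 + 1.46q.
Set SMC = demand: 35.08 + 1.46q = 179.54 - 1.63q → q* = 46.7508.
The Pigouvian subsidy equals MEB at q*: 15.10 + 1.07×46.7508 = 65.1234.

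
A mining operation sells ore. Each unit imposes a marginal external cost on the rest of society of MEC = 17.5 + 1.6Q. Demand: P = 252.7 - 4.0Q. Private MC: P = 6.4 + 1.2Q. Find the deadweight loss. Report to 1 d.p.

Market equilibrium (private): 6.4 + 1.2Q = 252.7 - 4.0Q → Q_m = 47.3654.
Social marginal cost = private MC + MEC = 23.9 + 2.8Q.
Set SMC = demand: 23.9 + 2.8Q = 252.7 - 4.0Q → Q* = 33.6471.
The loss is the area between SMC and demand from Q* to Q_m; with linear curves that's a triangle of height MEC(Q_m).
DWL = ½ × 13.7183 × 93.2846 = 639.8531.

DWL = 639.9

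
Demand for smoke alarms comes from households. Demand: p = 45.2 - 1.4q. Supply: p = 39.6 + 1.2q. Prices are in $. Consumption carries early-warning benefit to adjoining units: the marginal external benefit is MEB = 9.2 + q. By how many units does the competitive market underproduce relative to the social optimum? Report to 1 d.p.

7.1 units

Market equilibrium (private): 39.6 + 1.2q = 45.2 - 1.4q → q_m = 2.1538.
Social marginal benefit = demand + MEB = 54.4 - 0.4q.
Set SMB = MC: 54.4 - 0.4q = 39.6 + 1.2q → q* = 9.2500.
Gap = |2.1538 − 9.2500| = 7.0962.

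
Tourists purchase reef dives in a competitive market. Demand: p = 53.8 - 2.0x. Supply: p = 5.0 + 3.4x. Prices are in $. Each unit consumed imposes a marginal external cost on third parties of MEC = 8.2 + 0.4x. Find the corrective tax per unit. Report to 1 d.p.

tax = $11.0 per unit

Social marginal benefit = demand − MEC = 45.6 - 2.4x.
Set SMB = MC: 45.6 - 2.4x = 5.0 + 3.4x → x* = 7.0000.
The Pigouvian tax equals MEC at x*: 8.2 + 0.4×7.0000 = 11.0000.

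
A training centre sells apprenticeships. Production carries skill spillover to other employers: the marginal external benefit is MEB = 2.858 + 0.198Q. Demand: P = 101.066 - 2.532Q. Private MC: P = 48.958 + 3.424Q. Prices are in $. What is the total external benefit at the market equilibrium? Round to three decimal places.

$32.582

Market equilibrium (private): 48.958 + 3.424Q = 101.066 - 2.532Q → Q_m = 8.7488.
Total external benefit = ∫₀^{Q_m} (2.858 + 0.198Q) dQ = 2.858×8.7488 + ½×0.198×8.7488² = 32.5817.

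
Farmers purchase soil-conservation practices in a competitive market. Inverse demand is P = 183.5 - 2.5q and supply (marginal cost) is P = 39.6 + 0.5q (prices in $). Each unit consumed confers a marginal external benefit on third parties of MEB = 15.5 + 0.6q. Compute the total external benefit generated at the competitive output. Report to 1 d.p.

$1433.7

Market equilibrium (private): 39.6 + 0.5q = 183.5 - 2.5q → q_m = 47.9667.
Total external benefit = ∫₀^{q_m} (15.5 + 0.6q) dq = 15.5×47.9667 + ½×0.6×47.9667² = 1433.7251.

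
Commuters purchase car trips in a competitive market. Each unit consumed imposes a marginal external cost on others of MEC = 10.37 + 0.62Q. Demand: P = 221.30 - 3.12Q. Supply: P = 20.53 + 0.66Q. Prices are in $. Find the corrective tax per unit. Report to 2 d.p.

Social marginal benefit = demand − MEC = 210.93 - 3.74Q.
Set SMB = MC: 210.93 - 3.74Q = 20.53 + 0.66Q → Q* = 43.2727.
The Pigouvian tax equals MEC at Q*: 10.37 + 0.62×43.2727 = 37.1991.

tax = $37.20 per unit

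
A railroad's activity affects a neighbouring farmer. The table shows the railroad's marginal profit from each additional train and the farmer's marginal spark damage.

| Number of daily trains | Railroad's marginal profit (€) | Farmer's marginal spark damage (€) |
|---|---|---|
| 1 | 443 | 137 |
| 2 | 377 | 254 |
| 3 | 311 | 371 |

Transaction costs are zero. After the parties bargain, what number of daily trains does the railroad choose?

Bargaining reaches the level where marginal profit last exceeds marginal spark damage.
That holds through level 2 (377 ≥ 254) but not at 3 (311 < 371).

2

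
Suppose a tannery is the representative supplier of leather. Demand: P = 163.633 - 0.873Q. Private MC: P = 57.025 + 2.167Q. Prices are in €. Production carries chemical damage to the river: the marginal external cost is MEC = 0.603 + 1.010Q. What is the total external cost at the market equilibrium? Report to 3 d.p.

€642.192

Market equilibrium (private): 57.025 + 2.167Q = 163.633 - 0.873Q → Q_m = 35.0684.
Total external cost = ∫₀^{Q_m} (0.603 + 1.010Q) dQ = 0.603×35.0684 + ½×1.010×35.0684² = 642.1915.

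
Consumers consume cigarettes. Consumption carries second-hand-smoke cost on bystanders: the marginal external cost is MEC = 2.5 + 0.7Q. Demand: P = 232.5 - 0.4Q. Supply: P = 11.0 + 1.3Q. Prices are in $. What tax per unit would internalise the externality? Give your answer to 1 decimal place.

Social marginal benefit = demand − MEC = 230.0 - 1.1Q.
Set SMB = MC: 230.0 - 1.1Q = 11.0 + 1.3Q → Q* = 91.2500.
The Pigouvian tax equals MEC at Q*: 2.5 + 0.7×91.2500 = 66.3750.

tax = $66.4 per unit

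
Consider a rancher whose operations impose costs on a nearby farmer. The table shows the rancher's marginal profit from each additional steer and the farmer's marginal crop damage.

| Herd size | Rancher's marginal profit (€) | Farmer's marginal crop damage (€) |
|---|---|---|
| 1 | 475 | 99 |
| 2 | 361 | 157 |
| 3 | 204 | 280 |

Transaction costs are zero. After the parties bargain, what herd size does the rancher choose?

2

Bargaining reaches the level where marginal profit last exceeds marginal crop damage.
That holds through level 2 (361 ≥ 157) but not at 3 (204 < 280).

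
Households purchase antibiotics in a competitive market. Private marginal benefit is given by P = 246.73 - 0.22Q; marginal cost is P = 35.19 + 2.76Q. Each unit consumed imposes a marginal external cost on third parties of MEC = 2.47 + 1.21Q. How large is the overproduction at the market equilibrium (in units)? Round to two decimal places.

21.09 units

Market equilibrium (private): 35.19 + 2.76Q = 246.73 - 0.22Q → Q_m = 70.9866.
Social marginal benefit = demand − MEC = 244.26 - 1.43Q.
Set SMB = MC: 244.26 - 1.43Q = 35.19 + 2.76Q → Q* = 49.8974.
Gap = |70.9866 − 49.8974| = 21.0892.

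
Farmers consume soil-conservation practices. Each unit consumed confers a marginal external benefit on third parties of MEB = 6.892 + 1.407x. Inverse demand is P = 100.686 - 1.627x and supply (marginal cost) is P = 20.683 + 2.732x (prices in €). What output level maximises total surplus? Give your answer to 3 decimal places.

Social marginal benefit = demand + MEB = 107.578 - 0.220x.
Set SMB = MC: 107.578 - 0.220x = 20.683 + 2.732x → x* = 29.4360.

x* = 29.436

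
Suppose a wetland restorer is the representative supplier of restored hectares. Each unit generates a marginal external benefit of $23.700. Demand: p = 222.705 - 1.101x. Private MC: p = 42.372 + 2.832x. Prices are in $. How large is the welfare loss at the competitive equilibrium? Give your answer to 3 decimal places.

DWL = $71.407

Market equilibrium (private): 42.372 + 2.832x = 222.705 - 1.101x → x_m = 45.8513.
Social marginal cost = private MC − MEB = 18.672 + 2.832x.
Set SMC = demand: 18.672 + 2.832x = 222.705 - 1.101x → x* = 51.8772.
The welfare-loss triangle has base |x_m − x*| and height MEB(x_m) (the vertical gap between SMC and demand is zero at x* and MEB at x_m).
DWL = ½ × 6.0259 × 23.7000 = 71.4069.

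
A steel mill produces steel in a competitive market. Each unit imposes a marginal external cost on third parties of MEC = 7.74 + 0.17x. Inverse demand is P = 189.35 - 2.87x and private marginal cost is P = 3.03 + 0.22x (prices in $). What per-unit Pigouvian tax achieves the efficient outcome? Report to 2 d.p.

Social marginal cost = private MC + MEC = 10.77 + 0.39x.
Set SMC = demand: 10.77 + 0.39x = 189.35 - 2.87x → x* = 54.7791.
The Pigouvian tax equals MEC at x*: 7.74 + 0.17×54.7791 = 17.0524.

tax = $17.05 per unit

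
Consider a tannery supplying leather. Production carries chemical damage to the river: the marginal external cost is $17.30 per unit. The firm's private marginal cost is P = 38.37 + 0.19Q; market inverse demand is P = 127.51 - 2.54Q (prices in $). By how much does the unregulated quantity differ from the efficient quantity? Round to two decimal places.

6.34 units

Market equilibrium (private): 38.37 + 0.19Q = 127.51 - 2.54Q → Q_m = 32.6520.
Social marginal cost = private MC + MEC = 55.67 + 0.19Q.
Set SMC = demand: 55.67 + 0.19Q = 127.51 - 2.54Q → Q* = 26.3150.
Gap = |32.6520 − 26.3150| = 6.3370.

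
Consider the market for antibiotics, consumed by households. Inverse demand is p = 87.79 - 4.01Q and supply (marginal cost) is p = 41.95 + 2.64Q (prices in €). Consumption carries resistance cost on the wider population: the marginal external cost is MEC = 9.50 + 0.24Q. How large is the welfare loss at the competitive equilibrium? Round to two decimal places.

Market equilibrium (private): 41.95 + 2.64Q = 87.79 - 4.01Q → Q_m = 6.8932.
Social marginal benefit = demand − MEC = 78.29 - 4.25Q.
Set SMB = MC: 78.29 - 4.25Q = 41.95 + 2.64Q → Q* = 5.2743.
The welfare-loss triangle has base |Q_m − Q*| and height MEC(Q_m) (the vertical gap between SMB and MC is zero at Q* and MEC at Q_m).
DWL = ½ × 1.6189 × 11.1544 = 9.0289.

DWL = €9.03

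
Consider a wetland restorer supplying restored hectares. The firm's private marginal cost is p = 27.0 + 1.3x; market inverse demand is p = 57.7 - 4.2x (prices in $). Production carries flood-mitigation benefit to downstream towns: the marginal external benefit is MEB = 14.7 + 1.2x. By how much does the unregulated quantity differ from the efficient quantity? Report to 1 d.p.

5.0 units

Market equilibrium (private): 27.0 + 1.3x = 57.7 - 4.2x → x_m = 5.5818.
Social marginal cost = private MC − MEB = 12.3 + 0.1x.
Set SMC = demand: 12.3 + 0.1x = 57.7 - 4.2x → x* = 10.5581.
Gap = |5.5818 − 10.5581| = 4.9763.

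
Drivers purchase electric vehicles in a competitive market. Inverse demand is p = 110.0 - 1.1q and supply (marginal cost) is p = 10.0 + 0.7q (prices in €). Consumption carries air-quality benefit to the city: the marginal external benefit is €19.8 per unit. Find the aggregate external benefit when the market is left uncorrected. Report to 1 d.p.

€1100.0

Market equilibrium (private): 10.0 + 0.7q = 110.0 - 1.1q → q_m = 55.5556.
Total external benefit = MEB × q_m = 19.8 × 55.5556 = 1100.0009.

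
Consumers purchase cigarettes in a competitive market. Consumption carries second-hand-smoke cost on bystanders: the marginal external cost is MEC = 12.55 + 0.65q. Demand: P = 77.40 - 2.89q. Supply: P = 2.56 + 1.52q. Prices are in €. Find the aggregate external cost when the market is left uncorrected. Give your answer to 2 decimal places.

€306.58

Market equilibrium (private): 2.56 + 1.52q = 77.40 - 2.89q → q_m = 16.9705.
Total external cost = ∫₀^{q_m} (12.55 + 0.65q) dq = 12.55×16.9705 + ½×0.65×16.9705² = 306.5791.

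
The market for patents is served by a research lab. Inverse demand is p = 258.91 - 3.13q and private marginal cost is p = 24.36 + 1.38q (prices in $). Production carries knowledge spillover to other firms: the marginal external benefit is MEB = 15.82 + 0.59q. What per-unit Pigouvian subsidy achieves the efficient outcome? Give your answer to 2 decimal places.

subsidy = $53.50 per unit

Social marginal cost = private MC − MEB = 8.54 + 0.79q.
Set SMC = demand: 8.54 + 0.79q = 258.91 - 3.13q → q* = 63.8699.
The Pigouvian subsidy equals MEB at q*: 15.82 + 0.59×63.8699 = 53.5032.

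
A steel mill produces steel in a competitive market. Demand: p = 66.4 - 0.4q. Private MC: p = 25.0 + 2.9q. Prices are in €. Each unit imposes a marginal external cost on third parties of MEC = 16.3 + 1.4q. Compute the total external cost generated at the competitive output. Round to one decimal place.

Market equilibrium (private): 25.0 + 2.9q = 66.4 - 0.4q → q_m = 12.5455.
Total external cost = ∫₀^{q_m} (16.3 + 1.4q) dq = 16.3×12.5455 + ½×1.4×12.5455² = 314.6643.

€314.7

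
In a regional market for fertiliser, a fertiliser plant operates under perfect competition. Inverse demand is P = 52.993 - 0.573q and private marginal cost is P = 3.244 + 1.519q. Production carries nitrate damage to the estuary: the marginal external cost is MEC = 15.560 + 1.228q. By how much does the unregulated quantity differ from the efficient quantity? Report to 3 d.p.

Market equilibrium (private): 3.244 + 1.519q = 52.993 - 0.573q → q_m = 23.7806.
Social marginal cost = private MC + MEC = 18.804 + 2.747q.
Set SMC = demand: 18.804 + 2.747q = 52.993 - 0.573q → q* = 10.2979.
Gap = |23.7806 − 10.2979| = 13.4827.

13.483 units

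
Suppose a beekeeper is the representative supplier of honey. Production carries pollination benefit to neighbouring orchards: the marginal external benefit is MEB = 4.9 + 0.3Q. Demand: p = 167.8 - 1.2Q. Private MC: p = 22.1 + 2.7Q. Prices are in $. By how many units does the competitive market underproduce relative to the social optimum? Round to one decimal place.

Market equilibrium (private): 22.1 + 2.7Q = 167.8 - 1.2Q → Q_m = 37.3590.
Social marginal cost = private MC − MEB = 17.2 + 2.4Q.
Set SMC = demand: 17.2 + 2.4Q = 167.8 - 1.2Q → Q* = 41.8333.
Gap = |37.3590 − 41.8333| = 4.4743.

4.5 units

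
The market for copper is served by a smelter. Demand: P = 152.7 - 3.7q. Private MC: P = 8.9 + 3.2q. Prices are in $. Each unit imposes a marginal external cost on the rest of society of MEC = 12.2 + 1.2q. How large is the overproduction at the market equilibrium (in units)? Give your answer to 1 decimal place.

4.6 units

Market equilibrium (private): 8.9 + 3.2q = 152.7 - 3.7q → q_m = 20.8406.
Social marginal cost = private MC + MEC = 21.1 + 4.4q.
Set SMC = demand: 21.1 + 4.4q = 152.7 - 3.7q → q* = 16.2469.
Gap = |20.8406 − 16.2469| = 4.5937.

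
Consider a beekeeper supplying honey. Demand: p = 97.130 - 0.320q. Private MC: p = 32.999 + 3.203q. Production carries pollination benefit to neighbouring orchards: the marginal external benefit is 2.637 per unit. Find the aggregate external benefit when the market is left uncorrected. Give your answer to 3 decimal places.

Market equilibrium (private): 32.999 + 3.203q = 97.130 - 0.320q → q_m = 18.2035.
Total external benefit = MEB × q_m = 2.637 × 18.2035 = 48.0026.

48.003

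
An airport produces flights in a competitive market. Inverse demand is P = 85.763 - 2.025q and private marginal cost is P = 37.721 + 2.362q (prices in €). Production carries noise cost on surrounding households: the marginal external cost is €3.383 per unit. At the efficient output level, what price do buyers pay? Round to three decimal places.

P = €65.149

Social marginal cost = private MC + MEC = 41.104 + 2.362q.
Set SMC = demand: 41.104 + 2.362q = 85.763 - 2.025q → q* = 10.1798.
Consumer price on the demand curve at q*: 85.763 − 2.025×10.1798 = 65.1489.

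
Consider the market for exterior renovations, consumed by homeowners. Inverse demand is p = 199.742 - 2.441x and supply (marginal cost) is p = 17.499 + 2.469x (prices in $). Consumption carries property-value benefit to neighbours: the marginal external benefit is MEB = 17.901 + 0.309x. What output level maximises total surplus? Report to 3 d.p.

x* = 43.500

Social marginal benefit = demand + MEB = 217.643 - 2.132x.
Set SMB = MC: 217.643 - 2.132x = 17.499 + 2.469x → x* = 43.5001.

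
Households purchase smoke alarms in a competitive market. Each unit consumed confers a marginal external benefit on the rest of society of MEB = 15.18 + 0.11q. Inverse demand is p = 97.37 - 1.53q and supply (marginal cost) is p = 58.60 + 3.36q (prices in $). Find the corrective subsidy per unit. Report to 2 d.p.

subsidy = $16.42 per unit

Social marginal benefit = demand + MEB = 112.55 - 1.42q.
Set SMB = MC: 112.55 - 1.42q = 58.60 + 3.36q → q* = 11.2866.
The Pigouvian subsidy equals MEB at q*: 15.18 + 0.11×11.2866 = 16.4215.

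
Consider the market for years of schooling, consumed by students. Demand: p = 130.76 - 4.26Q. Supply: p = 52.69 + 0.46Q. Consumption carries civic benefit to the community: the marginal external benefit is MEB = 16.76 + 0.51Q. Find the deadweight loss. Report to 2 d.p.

DWL = 75.39

Market equilibrium (private): 52.69 + 0.46Q = 130.76 - 4.26Q → Q_m = 16.5403.
Social marginal benefit = demand + MEB = 147.52 - 3.75Q.
Set SMB = MC: 147.52 - 3.75Q = 52.69 + 0.46Q → Q* = 22.5249.
Height of the DWL triangle at Q_m is SMB(Q_m) − MC(Q_m) = MEB(Q_m) = 25.1955.
DWL = ½ × 5.9846 × 25.1955 = 75.3925.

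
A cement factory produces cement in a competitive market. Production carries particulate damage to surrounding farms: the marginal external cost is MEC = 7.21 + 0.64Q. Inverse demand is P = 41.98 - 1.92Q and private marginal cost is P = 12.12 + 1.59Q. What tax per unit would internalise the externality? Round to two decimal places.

tax = 10.70 per unit

Social marginal cost = private MC + MEC = 19.33 + 2.23Q.
Set SMC = demand: 19.33 + 2.23Q = 41.98 - 1.92Q → Q* = 5.4578.
The Pigouvian tax equals MEC at Q*: 7.21 + 0.64×5.4578 = 10.7030.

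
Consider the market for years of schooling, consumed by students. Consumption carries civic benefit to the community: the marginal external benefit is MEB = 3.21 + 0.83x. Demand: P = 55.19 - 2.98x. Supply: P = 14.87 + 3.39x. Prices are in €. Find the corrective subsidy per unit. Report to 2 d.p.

subsidy = €9.73 per unit

Social marginal benefit = demand + MEB = 58.40 - 2.15x.
Set SMB = MC: 58.40 - 2.15x = 14.87 + 3.39x → x* = 7.8574.
The Pigouvian subsidy equals MEB at x*: 3.21 + 0.83×7.8574 = 9.7316.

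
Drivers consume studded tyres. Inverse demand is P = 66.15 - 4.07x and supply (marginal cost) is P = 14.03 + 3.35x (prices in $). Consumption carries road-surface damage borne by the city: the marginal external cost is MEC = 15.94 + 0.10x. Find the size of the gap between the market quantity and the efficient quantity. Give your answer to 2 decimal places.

Market equilibrium (private): 14.03 + 3.35x = 66.15 - 4.07x → x_m = 7.0243.
Social marginal benefit = demand − MEC = 50.21 - 4.17x.
Set SMB = MC: 50.21 - 4.17x = 14.03 + 3.35x → x* = 4.8112.
Gap = |7.0243 − 4.8112| = 2.2131.

2.21 units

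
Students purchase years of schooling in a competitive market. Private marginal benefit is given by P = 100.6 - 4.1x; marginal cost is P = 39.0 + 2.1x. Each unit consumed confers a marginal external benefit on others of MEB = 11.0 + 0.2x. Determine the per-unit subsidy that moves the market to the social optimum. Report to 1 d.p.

Social marginal benefit = demand + MEB = 111.6 - 3.9x.
Set SMB = MC: 111.6 - 3.9x = 39.0 + 2.1x → x* = 12.1000.
The Pigouvian subsidy equals MEB at x*: 11.0 + 0.2×12.1000 = 13.4200.

subsidy = 13.4 per unit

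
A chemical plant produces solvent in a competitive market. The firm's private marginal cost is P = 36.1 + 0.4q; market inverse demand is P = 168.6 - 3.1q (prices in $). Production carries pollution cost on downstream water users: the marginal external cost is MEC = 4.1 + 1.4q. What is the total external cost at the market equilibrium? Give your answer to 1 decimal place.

Market equilibrium (private): 36.1 + 0.4q = 168.6 - 3.1q → q_m = 37.8571.
Total external cost = ∫₀^{q_m} (4.1 + 1.4q) dq = 4.1×37.8571 + ½×1.4×37.8571² = 1158.4261.

$1158.4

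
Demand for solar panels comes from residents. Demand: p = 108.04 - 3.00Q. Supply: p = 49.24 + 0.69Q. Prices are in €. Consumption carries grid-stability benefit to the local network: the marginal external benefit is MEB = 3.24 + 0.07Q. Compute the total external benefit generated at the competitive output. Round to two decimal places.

€60.52

Market equilibrium (private): 49.24 + 0.69Q = 108.04 - 3.00Q → Q_m = 15.9350.
Total external benefit = ∫₀^{Q_m} (3.24 + 0.07Q) dQ = 3.24×15.9350 + ½×0.07×15.9350² = 60.5167.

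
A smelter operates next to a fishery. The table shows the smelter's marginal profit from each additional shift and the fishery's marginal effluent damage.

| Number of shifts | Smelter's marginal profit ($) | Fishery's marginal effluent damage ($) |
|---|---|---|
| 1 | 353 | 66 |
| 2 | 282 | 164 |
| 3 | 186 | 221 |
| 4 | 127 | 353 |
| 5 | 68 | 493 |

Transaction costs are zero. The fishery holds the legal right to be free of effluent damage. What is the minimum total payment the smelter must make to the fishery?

Efficient level: marginal profit ≥ marginal effluent damage through level 2, so k* = 2.
With the fishery holding the right, the smelter must at least compensate total damage at k*: 66 + 164 = 230.

$230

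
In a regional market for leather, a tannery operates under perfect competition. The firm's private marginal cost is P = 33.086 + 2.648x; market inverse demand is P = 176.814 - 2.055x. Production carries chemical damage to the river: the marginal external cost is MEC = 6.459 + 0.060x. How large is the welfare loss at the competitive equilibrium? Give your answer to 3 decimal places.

Market equilibrium (private): 33.086 + 2.648x = 176.814 - 2.055x → x_m = 30.5609.
Social marginal cost = private MC + MEC = 39.545 + 2.708x.
Set SMC = demand: 39.545 + 2.708x = 176.814 - 2.055x → x* = 28.8199.
The loss is the area between SMC and demand from x* to x_m; with linear curves that's a triangle of height MEC(x_m).
DWL = ½ × 1.7410 × 8.2927 = 7.2188.

DWL = 7.219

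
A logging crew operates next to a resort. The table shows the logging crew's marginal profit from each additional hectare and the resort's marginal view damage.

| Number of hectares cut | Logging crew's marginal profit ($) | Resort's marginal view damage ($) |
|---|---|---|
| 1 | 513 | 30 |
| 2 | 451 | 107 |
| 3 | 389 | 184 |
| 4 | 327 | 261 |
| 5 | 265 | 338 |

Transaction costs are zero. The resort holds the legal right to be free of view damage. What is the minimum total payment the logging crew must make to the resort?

Efficient level: marginal profit ≥ marginal view damage through level 4, so k* = 4.
With the resort holding the right, the logging crew must at least compensate total damage at k*: 30 + 107 + 184 + 261 = 582.

$582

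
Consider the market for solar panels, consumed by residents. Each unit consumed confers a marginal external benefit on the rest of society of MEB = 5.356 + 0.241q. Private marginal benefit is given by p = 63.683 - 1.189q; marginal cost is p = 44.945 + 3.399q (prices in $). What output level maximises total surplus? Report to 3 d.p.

Social marginal benefit = demand + MEB = 69.039 - 0.948q.
Set SMB = MC: 69.039 - 0.948q = 44.945 + 3.399q → q* = 5.5427.

q* = 5.543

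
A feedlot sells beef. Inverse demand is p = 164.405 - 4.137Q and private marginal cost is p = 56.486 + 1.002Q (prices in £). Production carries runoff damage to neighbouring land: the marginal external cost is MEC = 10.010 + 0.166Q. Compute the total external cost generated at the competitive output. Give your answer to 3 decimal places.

Market equilibrium (private): 56.486 + 1.002Q = 164.405 - 4.137Q → Q_m = 21.0000.
Total external cost = ∫₀^{Q_m} (10.010 + 0.166Q) dQ = 10.010×21.0000 + ½×0.166×21.0000² = 246.8130.

£246.813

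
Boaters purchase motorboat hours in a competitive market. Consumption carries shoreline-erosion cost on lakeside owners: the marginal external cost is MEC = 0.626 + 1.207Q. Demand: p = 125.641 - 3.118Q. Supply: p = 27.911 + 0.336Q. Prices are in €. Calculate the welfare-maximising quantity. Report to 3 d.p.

Q* = 20.833

Social marginal benefit = demand − MEC = 125.015 - 4.325Q.
Set SMB = MC: 125.015 - 4.325Q = 27.911 + 0.336Q → Q* = 20.8333.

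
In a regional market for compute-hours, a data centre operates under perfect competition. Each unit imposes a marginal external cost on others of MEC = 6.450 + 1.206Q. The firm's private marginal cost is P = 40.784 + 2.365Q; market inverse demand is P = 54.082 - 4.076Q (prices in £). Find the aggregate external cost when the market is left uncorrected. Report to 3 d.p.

Market equilibrium (private): 40.784 + 2.365Q = 54.082 - 4.076Q → Q_m = 2.0646.
Total external cost = ∫₀^{Q_m} (6.450 + 1.206Q) dQ = 6.450×2.0646 + ½×1.206×2.0646² = 15.8870.

£15.887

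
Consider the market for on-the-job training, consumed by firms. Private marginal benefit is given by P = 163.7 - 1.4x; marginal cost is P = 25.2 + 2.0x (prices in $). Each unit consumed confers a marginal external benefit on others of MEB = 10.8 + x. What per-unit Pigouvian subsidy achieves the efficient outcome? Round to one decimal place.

Social marginal benefit = demand + MEB = 174.5 - 0.4x.
Set SMB = MC: 174.5 - 0.4x = 25.2 + 2.0x → x* = 62.2083.
The Pigouvian subsidy equals MEB at x*: 10.8 + 1.0×62.2083 = 73.0083.

subsidy = $73.0 per unit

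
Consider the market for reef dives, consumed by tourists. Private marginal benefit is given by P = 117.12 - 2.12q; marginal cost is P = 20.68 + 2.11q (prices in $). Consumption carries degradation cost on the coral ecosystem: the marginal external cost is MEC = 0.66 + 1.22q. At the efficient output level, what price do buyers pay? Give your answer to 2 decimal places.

P = $79.86

Social marginal benefit = demand − MEC = 116.46 - 3.34q.
Set SMB = MC: 116.46 - 3.34q = 20.68 + 2.11q → q* = 17.5743.
Consumer price on the demand curve at q*: 117.12 − 2.12×17.5743 = 79.8625.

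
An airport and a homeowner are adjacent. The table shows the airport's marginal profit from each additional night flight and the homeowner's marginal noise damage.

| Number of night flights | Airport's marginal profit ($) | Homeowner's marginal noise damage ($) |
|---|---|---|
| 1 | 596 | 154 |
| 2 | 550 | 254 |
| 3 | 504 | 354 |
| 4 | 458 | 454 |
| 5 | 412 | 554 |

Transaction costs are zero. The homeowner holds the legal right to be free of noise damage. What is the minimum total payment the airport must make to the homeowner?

$1216

Efficient level: marginal profit ≥ marginal noise damage through level 4, so k* = 4.
With the homeowner holding the right, the airport must at least compensate total damage at k*: 154 + 254 + 354 + 454 = 1216.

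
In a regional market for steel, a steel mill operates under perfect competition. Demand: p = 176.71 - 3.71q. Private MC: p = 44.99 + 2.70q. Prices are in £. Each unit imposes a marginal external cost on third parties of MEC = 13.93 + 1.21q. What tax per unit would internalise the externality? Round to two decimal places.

Social marginal cost = private MC + MEC = 58.92 + 3.91q.
Set SMC = demand: 58.92 + 3.91q = 176.71 - 3.71q → q* = 15.4580.
The Pigouvian tax equals MEC at q*: 13.93 + 1.21×15.4580 = 32.6342.

tax = £32.63 per unit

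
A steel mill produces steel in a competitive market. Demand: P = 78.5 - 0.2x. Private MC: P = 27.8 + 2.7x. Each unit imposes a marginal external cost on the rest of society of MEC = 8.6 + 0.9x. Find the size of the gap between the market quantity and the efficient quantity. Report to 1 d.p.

6.4 units

Market equilibrium (private): 27.8 + 2.7x = 78.5 - 0.2x → x_m = 17.4828.
Social marginal cost = private MC + MEC = 36.4 + 3.6x.
Set SMC = demand: 36.4 + 3.6x = 78.5 - 0.2x → x* = 11.0789.
Gap = |17.4828 − 11.0789| = 6.4039.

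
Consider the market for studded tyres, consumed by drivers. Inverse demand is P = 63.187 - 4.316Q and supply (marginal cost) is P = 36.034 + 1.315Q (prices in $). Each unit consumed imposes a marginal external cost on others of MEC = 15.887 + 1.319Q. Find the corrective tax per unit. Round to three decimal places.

tax = $18.025 per unit

Social marginal benefit = demand − MEC = 47.300 - 5.635Q.
Set SMB = MC: 47.300 - 5.635Q = 36.034 + 1.315Q → Q* = 1.6210.
The Pigouvian tax equals MEC at Q*: 15.887 + 1.319×1.6210 = 18.0251.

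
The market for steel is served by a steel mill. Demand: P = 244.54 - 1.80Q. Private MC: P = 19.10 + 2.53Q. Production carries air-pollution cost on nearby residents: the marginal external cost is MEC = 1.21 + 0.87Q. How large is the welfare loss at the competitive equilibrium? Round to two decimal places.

Market equilibrium (private): 19.10 + 2.53Q = 244.54 - 1.80Q → Q_m = 52.0647.
Social marginal cost = private MC + MEC = 20.31 + 3.40Q.
Set SMC = demand: 20.31 + 3.40Q = 244.54 - 1.80Q → Q* = 43.1212.
The welfare-loss triangle has base |Q_m − Q*| and height MEC(Q_m) (the vertical gap between SMC and demand is zero at Q* and MEC at Q_m).
DWL = ½ × 8.9435 × 46.5063 = 207.9645.

DWL = 207.96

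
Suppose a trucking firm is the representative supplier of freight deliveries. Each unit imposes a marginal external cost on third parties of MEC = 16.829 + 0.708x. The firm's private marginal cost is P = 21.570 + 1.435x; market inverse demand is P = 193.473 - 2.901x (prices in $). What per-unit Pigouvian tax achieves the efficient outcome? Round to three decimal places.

Social marginal cost = private MC + MEC = 38.399 + 2.143x.
Set SMC = demand: 38.399 + 2.143x = 193.473 - 2.901x → x* = 30.7443.
The Pigouvian tax equals MEC at x*: 16.829 + 0.708×30.7443 = 38.5960.

tax = $38.596 per unit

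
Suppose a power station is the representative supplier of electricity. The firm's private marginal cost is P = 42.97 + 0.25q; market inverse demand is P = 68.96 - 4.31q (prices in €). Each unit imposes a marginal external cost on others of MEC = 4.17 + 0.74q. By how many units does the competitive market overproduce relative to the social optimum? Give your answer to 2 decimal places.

Market equilibrium (private): 42.97 + 0.25q = 68.96 - 4.31q → q_m = 5.6996.
Social marginal cost = private MC + MEC = 47.14 + 0.99q.
Set SMC = demand: 47.14 + 0.99q = 68.96 - 4.31q → q* = 4.1170.
Gap = |5.6996 − 4.1170| = 1.5826.

1.58 units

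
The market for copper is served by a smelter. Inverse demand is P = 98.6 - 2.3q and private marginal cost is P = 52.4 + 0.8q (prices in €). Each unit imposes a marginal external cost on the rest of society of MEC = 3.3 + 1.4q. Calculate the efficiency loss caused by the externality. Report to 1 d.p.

Market equilibrium (private): 52.4 + 0.8q = 98.6 - 2.3q → q_m = 14.9032.
Social marginal cost = private MC + MEC = 55.7 + 2.2q.
Set SMC = demand: 55.7 + 2.2q = 98.6 - 2.3q → q* = 9.5333.
Height of the DWL triangle at q_m is SMC(q_m) − demand(q_m) = MEC(q_m) = 24.1645.
DWL = ½ × 5.3699 × 24.1645 = 64.8805.

DWL = €64.9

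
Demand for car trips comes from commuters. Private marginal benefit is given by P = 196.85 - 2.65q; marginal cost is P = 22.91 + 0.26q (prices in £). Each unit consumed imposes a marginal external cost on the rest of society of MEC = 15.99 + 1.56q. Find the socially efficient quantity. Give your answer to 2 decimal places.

Social marginal benefit = demand − MEC = 180.86 - 4.21q.
Set SMB = MC: 180.86 - 4.21q = 22.91 + 0.26q → q* = 35.3356.

q* = 35.34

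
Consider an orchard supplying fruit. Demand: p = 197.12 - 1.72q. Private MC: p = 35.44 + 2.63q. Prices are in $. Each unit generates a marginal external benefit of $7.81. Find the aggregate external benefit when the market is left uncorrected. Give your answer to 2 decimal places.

$290.28

Market equilibrium (private): 35.44 + 2.63q = 197.12 - 1.72q → q_m = 37.1678.
Total external benefit = MEB × q_m = 7.81 × 37.1678 = 290.2805.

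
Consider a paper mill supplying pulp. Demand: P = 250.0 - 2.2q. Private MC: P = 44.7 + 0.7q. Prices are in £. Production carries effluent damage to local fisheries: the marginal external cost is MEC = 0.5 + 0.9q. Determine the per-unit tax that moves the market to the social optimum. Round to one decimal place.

tax = £49.0 per unit

Social marginal cost = private MC + MEC = 45.2 + 1.6q.
Set SMC = demand: 45.2 + 1.6q = 250.0 - 2.2q → q* = 53.8947.
The Pigouvian tax equals MEC at q*: 0.5 + 0.9×53.8947 = 49.0052.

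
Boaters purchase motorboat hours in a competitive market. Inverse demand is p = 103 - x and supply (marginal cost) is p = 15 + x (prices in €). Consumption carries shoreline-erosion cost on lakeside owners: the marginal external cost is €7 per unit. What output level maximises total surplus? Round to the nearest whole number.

x* = 41

Social marginal benefit = demand − MEC = 96 - x.
Set SMB = MC: 96 - x = 15 + x → x* = 40.5000.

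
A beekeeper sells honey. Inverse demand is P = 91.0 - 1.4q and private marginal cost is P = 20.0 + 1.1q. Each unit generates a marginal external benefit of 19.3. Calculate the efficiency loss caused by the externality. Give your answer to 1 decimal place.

Market equilibrium (private): 20.0 + 1.1q = 91.0 - 1.4q → q_m = 28.4000.
Social marginal cost = private MC − MEB = 0.7 + 1.1q.
Set SMC = demand: 0.7 + 1.1q = 91.0 - 1.4q → q* = 36.1200.
Height of the DWL triangle at q_m is demand(q_m) − SMC(q_m) = MEB(q_m) = 19.3000.
DWL = ½ × 7.7200 × 19.3000 = 74.4980.

DWL = 74.5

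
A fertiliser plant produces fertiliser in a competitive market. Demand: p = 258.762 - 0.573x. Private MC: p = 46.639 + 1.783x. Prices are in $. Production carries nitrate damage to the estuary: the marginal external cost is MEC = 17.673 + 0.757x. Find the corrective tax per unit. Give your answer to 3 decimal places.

tax = $64.958 per unit

Social marginal cost = private MC + MEC = 64.312 + 2.540x.
Set SMC = demand: 64.312 + 2.540x = 258.762 - 0.573x → x* = 62.4639.
The Pigouvian tax equals MEC at x*: 17.673 + 0.757×62.4639 = 64.9582.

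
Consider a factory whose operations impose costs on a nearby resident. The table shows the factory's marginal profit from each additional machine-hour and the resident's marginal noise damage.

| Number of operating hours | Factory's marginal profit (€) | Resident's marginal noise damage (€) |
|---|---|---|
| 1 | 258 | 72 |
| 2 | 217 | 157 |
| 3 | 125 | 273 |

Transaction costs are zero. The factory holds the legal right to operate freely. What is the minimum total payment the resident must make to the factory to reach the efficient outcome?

€125

Left alone the factory would choose level 3 (marginal profit stays positive).
Efficient level: k* = 2 (marginal profit ≥ marginal noise damage through 2).
The resident must at least cover the factory's forgone profit from cutting 3→2: 125 = 125.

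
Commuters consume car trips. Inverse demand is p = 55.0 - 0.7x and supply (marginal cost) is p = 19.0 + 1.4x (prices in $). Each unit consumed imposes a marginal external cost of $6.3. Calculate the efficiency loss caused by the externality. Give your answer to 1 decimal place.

Market equilibrium (private): 19.0 + 1.4x = 55.0 - 0.7x → x_m = 17.1429.
Social marginal benefit = demand − MEC = 48.7 - 0.7x.
Set SMB = MC: 48.7 - 0.7x = 19.0 + 1.4x → x* = 14.1429.
Between x* and x_m the wedge MC − SMB runs linearly from 0 to MEC(x_m), so the loss is a triangle.
DWL = ½ × 3.0000 × 6.3000 = 9.4500.

DWL = $9.5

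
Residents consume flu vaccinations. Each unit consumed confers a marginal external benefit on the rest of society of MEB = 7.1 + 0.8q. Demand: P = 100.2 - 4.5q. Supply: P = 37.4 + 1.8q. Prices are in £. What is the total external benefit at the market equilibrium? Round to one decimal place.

£110.5

Market equilibrium (private): 37.4 + 1.8q = 100.2 - 4.5q → q_m = 9.9683.
Total external benefit = ∫₀^{q_m} (7.1 + 0.8q) dq = 7.1×9.9683 + ½×0.8×9.9683² = 110.5217.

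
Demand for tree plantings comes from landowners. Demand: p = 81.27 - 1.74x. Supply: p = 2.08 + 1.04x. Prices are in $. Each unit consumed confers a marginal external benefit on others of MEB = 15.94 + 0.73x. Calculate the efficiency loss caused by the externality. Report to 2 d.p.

DWL = $329.13

Market equilibrium (private): 2.08 + 1.04x = 81.27 - 1.74x → x_m = 28.4856.
Social marginal benefit = demand + MEB = 97.21 - 1.01x.
Set SMB = MC: 97.21 - 1.01x = 2.08 + 1.04x → x* = 46.4049.
Height of the DWL triangle at x_m is SMB(x_m) − MC(x_m) = MEB(x_m) = 36.7345.
DWL = ½ × 17.9193 × 36.7345 = 329.1283.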